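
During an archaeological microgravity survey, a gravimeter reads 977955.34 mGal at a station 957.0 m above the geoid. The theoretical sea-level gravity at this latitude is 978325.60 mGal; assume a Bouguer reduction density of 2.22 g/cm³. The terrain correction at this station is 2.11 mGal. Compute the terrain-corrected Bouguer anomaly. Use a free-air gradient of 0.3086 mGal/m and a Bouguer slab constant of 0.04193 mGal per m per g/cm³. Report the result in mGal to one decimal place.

-161.9

Free-air correction = 0.3086 × 957.0 = 295.33 mGal
Free-air anomaly = 977955.34 − 978325.60 + (295.33) = -74.93 mGal
Bouguer slab correction = 0.04193 × 2.22 × 957.0 = 89.08 mGal
Simple Bouguer anomaly = -74.93 − (89.08) = -164.01 mGal
Complete Bouguer anomaly = -164.01 + 2.11 = -161.90 mGal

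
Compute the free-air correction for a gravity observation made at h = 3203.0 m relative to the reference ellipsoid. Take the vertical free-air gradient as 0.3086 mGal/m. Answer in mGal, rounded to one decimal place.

Free-air correction = 0.3086 × 3203.0 = 988.4 mGal

988.4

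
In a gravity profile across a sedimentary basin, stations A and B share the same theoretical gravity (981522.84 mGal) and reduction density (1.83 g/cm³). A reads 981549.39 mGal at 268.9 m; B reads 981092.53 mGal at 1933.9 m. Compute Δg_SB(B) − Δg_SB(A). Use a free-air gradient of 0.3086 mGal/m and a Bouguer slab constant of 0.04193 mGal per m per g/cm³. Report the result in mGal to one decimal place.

Δg_SB(A) = 981549.39 − 981522.84 + 0.3086×268.9 − 0.04193×1.83×268.9 = 88.90 mGal
Δg_SB(B) = 981092.53 − 981522.84 + 0.3086×1933.9 − 0.04193×1.83×1933.9 = 18.10 mGal
Difference = 18.10 − (88.90) = -70.80 mGal

-70.8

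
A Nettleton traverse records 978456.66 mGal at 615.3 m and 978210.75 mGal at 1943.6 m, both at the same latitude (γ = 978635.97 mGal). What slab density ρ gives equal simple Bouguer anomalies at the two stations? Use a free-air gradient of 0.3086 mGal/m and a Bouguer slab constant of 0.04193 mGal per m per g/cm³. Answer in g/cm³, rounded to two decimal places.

2.94

Δg_obs = 978210.75 − 978456.66 = -245.91 mGal over Δh = 1943.6 − 615.3 = 1328.3 m
Equal Bouguer anomalies ⇒ Δg_obs + (0.3086 − 0.04193ρ)·Δh = 0
0.3086 − 0.04193ρ = −Δg_obs/Δh = 0.18513
ρ = (0.3086 − 0.18513) / 0.04193 = 2.94 g/cm³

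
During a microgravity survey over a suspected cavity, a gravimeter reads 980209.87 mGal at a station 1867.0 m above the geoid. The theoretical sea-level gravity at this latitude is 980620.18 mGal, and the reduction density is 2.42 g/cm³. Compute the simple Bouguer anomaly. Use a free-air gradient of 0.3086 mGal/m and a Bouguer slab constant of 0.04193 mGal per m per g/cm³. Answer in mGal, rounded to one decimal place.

-23.6

Free-air correction = 0.3086 × 1867.0 = 576.16 mGal
Free-air anomaly = 980209.87 − 980620.18 + (576.16) = 165.85 mGal
Bouguer slab correction = 0.04193 × 2.42 × 1867.0 = 189.45 mGal
Simple Bouguer anomaly = 165.85 − (189.45) = -23.60 mGal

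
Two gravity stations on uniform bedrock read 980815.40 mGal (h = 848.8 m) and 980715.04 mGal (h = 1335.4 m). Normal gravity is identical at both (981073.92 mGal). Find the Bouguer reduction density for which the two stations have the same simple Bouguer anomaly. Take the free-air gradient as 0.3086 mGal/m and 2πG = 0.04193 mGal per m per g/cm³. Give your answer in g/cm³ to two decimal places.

Δg_obs = 980715.04 − 980815.40 = -100.36 mGal over Δh = 1335.4 − 848.8 = 486.6 m
Equal Bouguer anomalies ⇒ Δg_obs + (0.3086 − 0.04193ρ)·Δh = 0
0.3086 − 0.04193ρ = −Δg_obs/Δh = 0.20625
ρ = (0.3086 − 0.20625) / 0.04193 = 2.44 g/cm³

2.44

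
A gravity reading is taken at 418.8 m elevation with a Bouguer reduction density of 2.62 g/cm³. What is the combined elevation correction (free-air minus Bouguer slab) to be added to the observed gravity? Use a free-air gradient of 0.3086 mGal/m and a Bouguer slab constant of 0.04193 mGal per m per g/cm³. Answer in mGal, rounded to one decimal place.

83.2

Combined gradient = 0.3086 − 0.04193 × 2.62 = 0.1987434 mGal/m
Combined elevation correction = 0.1987434 × 418.8 = 83.2 mGal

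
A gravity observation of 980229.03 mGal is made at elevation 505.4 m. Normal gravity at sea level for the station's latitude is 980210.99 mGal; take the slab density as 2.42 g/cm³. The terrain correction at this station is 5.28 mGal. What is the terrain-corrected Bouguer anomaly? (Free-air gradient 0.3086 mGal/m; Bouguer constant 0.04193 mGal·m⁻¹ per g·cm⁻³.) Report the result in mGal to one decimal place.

128.0

Free-air correction = 0.3086 × 505.4 = 155.97 mGal
Free-air anomaly = 980229.03 − 980210.99 + (155.97) = 174.01 mGal
Bouguer slab correction = 0.04193 × 2.42 × 505.4 = 51.28 mGal
Simple Bouguer anomaly = 174.01 − (51.28) = 122.73 mGal
Complete Bouguer anomaly = 122.73 + 5.28 = 128.01 mGal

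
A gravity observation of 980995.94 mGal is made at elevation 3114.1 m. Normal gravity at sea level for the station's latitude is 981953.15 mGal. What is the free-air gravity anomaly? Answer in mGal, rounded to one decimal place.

Free-air correction = 0.3086 × 3114.1 = 961.01 mGal
Free-air anomaly = 980995.94 − 981953.15 + (961.01) = 3.80 mGal

3.8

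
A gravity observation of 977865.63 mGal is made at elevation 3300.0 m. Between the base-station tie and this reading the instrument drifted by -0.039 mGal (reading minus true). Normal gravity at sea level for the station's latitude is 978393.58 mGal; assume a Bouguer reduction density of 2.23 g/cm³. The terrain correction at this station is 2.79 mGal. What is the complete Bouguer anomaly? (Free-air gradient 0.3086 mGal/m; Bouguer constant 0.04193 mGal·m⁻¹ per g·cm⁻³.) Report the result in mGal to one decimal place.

Drift-corrected reading = 977865.63 − (-0.039) = 977865.669 mGal
Free-air correction = 0.3086 × 3300.0 = 1018.38 mGal
Free-air anomaly = 977865.669 − 978393.58 + (1018.38) = 490.469 mGal
Bouguer slab correction = 0.04193 × 2.23 × 3300.0 = 308.56 mGal
Simple Bouguer anomaly = 490.469 − (308.56) = 181.909 mGal
Complete Bouguer anomaly = 181.909 + 2.79 = 184.699 mGal

184.7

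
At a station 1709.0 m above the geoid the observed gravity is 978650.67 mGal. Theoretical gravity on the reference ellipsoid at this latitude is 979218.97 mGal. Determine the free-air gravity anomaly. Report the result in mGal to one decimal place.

Free-air correction = 0.3086 × 1709.0 = 527.40 mGal
Free-air anomaly = 978650.67 − 979218.97 + (527.40) = -40.90 mGal

-40.9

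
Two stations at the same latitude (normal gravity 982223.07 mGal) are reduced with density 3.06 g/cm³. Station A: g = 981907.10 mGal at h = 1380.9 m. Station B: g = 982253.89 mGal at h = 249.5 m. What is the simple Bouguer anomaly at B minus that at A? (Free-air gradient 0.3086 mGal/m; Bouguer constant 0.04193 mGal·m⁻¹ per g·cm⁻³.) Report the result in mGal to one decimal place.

Δg_SB(A) = 981907.10 − 982223.07 + 0.3086×1380.9 − 0.04193×3.06×1380.9 = -67.00 mGal
Δg_SB(B) = 982253.89 − 982223.07 + 0.3086×249.5 − 0.04193×3.06×249.5 = 75.80 mGal
Difference = 75.80 − (-67.00) = 142.80 mGal

142.8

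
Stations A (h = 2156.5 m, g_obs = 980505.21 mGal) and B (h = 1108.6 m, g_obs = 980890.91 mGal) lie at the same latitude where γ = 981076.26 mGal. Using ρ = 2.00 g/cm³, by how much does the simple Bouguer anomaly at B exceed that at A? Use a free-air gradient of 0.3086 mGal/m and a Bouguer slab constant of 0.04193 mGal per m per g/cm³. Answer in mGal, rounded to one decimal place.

Δg_SB(A) = 980505.21 − 981076.26 + 0.3086×2156.5 − 0.04193×2.00×2156.5 = -86.40 mGal
Δg_SB(B) = 980890.91 − 981076.26 + 0.3086×1108.6 − 0.04193×2.00×1108.6 = 63.80 mGal
Difference = 63.80 − (-86.40) = 150.20 mGal

150.2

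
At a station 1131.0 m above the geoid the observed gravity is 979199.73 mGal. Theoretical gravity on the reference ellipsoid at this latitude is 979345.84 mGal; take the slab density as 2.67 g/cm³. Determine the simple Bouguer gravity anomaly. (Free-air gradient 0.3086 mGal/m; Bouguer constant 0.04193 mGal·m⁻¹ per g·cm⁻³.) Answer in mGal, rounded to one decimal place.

Free-air correction = 0.3086 × 1131.0 = 349.03 mGal
Free-air anomaly = 979199.73 − 979345.84 + (349.03) = 202.92 mGal
Bouguer slab correction = 0.04193 × 2.67 × 1131.0 = 126.62 mGal
Simple Bouguer anomaly = 202.92 − (126.62) = 76.30 mGal

76.3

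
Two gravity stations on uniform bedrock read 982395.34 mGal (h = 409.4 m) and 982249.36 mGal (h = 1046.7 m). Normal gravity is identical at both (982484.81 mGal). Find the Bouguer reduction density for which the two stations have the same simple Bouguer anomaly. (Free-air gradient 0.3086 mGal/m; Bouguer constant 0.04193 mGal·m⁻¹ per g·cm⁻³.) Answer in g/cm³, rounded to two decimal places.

1.90

Δg_obs = 982249.36 − 982395.34 = -145.98 mGal over Δh = 1046.7 − 409.4 = 637.3 m
Equal Bouguer anomalies ⇒ Δg_obs + (0.3086 − 0.04193ρ)·Δh = 0
0.3086 − 0.04193ρ = −Δg_obs/Δh = 0.22906
ρ = (0.3086 − 0.22906) / 0.04193 = 1.90 g/cm³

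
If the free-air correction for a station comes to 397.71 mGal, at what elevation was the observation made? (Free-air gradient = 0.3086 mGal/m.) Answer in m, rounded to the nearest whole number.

1289

h = 397.71 / 0.3086 = 1288.76 m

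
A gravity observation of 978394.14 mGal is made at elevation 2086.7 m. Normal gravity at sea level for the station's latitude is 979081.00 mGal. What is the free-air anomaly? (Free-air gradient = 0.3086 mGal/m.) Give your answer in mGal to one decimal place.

-42.9

Free-air correction = 0.3086 × 2086.7 = 643.96 mGal
Free-air anomaly = 978394.14 − 979081.00 + (643.96) = -42.90 mGal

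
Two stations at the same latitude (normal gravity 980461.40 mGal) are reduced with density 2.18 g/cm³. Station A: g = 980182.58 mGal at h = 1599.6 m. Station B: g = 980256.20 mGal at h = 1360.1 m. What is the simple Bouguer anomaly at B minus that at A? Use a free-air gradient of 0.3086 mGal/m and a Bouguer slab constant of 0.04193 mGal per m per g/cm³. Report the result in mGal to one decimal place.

21.6

Δg_SB(A) = 980182.58 − 980461.40 + 0.3086×1599.6 − 0.04193×2.18×1599.6 = 68.60 mGal
Δg_SB(B) = 980256.20 − 980461.40 + 0.3086×1360.1 − 0.04193×2.18×1360.1 = 90.20 mGal
Difference = 90.20 − (68.60) = 21.60 mGal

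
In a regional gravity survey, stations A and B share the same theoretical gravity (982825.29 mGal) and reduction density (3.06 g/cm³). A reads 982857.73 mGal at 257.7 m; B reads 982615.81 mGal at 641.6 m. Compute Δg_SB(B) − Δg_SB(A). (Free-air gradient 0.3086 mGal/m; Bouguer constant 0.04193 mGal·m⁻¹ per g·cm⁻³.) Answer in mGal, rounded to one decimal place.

Δg_SB(A) = 982857.73 − 982825.29 + 0.3086×257.7 − 0.04193×3.06×257.7 = 78.90 mGal
Δg_SB(B) = 982615.81 − 982825.29 + 0.3086×641.6 − 0.04193×3.06×641.6 = -93.80 mGal
Difference = -93.80 − (78.90) = -172.70 mGal

-172.7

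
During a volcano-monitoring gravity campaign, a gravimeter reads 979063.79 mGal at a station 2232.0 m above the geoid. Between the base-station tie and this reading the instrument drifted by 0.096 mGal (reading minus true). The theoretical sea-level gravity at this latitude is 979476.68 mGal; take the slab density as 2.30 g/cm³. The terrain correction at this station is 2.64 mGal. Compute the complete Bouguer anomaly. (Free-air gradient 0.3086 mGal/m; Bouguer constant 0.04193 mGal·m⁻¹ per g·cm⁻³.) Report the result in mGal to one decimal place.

63.2

Drift-corrected reading = 979063.79 − (0.096) = 979063.694 mGal
Free-air correction = 0.3086 × 2232.0 = 688.80 mGal
Free-air anomaly = 979063.694 − 979476.68 + (688.80) = 275.814 mGal
Bouguer slab correction = 0.04193 × 2.30 × 2232.0 = 215.25 mGal
Simple Bouguer anomaly = 275.814 − (215.25) = 60.564 mGal
Complete Bouguer anomaly = 60.564 + 2.64 = 63.204 mGal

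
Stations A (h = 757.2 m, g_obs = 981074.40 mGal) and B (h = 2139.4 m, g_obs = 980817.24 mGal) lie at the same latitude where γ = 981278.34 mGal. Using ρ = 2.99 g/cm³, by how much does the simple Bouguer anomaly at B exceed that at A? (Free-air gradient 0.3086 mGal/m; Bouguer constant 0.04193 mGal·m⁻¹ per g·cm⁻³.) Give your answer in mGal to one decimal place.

-3.9

Δg_SB(A) = 981074.40 − 981278.34 + 0.3086×757.2 − 0.04193×2.99×757.2 = -65.20 mGal
Δg_SB(B) = 980817.24 − 981278.34 + 0.3086×2139.4 − 0.04193×2.99×2139.4 = -69.10 mGal
Difference = -69.10 − (-65.20) = -3.90 mGal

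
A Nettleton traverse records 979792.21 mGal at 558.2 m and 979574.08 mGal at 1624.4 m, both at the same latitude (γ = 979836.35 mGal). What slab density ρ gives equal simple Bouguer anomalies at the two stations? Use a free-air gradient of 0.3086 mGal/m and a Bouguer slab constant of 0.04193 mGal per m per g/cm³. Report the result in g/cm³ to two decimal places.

2.48

Δg_obs = 979574.08 − 979792.21 = -218.13 mGal over Δh = 1624.4 − 558.2 = 1066.2 m
Equal Bouguer anomalies ⇒ Δg_obs + (0.3086 − 0.04193ρ)·Δh = 0
0.3086 − 0.04193ρ = −Δg_obs/Δh = 0.20459
ρ = (0.3086 − 0.20459) / 0.04193 = 2.48 g/cm³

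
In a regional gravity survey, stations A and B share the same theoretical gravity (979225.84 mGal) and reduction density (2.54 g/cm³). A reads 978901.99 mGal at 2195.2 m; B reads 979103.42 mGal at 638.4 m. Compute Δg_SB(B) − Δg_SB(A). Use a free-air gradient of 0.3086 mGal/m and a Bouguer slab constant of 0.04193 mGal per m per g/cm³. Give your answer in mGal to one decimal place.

-113.2

Δg_SB(A) = 978901.99 − 979225.84 + 0.3086×2195.2 − 0.04193×2.54×2195.2 = 119.80 mGal
Δg_SB(B) = 979103.42 − 979225.84 + 0.3086×638.4 − 0.04193×2.54×638.4 = 6.60 mGal
Difference = 6.60 − (119.80) = -113.20 mGal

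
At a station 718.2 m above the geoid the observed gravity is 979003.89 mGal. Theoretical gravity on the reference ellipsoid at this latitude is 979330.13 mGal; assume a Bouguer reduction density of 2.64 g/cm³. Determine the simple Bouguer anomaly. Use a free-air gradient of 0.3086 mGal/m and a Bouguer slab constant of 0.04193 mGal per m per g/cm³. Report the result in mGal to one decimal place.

Free-air correction = 0.3086 × 718.2 = 221.64 mGal
Free-air anomaly = 979003.89 − 979330.13 + (221.64) = -104.60 mGal
Bouguer slab correction = 0.04193 × 2.64 × 718.2 = 79.50 mGal
Simple Bouguer anomaly = -104.60 − (79.50) = -184.10 mGal

-184.1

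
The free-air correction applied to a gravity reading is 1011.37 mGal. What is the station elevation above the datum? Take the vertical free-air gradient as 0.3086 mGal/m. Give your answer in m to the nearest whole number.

h = 1011.37 / 0.3086 = 3277.28 m

3277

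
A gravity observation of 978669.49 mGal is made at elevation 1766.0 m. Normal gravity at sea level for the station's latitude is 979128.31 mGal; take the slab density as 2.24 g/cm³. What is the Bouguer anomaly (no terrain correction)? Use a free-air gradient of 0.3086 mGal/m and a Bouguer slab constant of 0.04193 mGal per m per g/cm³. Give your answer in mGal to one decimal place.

-79.7

Free-air correction = 0.3086 × 1766.0 = 544.99 mGal
Free-air anomaly = 978669.49 − 979128.31 + (544.99) = 86.17 mGal
Bouguer slab correction = 0.04193 × 2.24 × 1766.0 = 165.87 mGal
Simple Bouguer anomaly = 86.17 − (165.87) = -79.70 mGal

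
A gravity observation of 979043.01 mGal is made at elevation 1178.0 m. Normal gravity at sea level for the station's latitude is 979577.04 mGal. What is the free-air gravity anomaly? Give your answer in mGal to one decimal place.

Free-air correction = 0.3086 × 1178.0 = 363.53 mGal
Free-air anomaly = 979043.01 − 979577.04 + (363.53) = -170.50 mGal

-170.5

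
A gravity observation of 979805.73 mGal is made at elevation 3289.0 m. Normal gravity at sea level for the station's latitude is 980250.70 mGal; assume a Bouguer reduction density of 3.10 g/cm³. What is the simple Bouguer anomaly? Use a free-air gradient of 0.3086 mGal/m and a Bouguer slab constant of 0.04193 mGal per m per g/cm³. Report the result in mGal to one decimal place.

142.5

Free-air correction = 0.3086 × 3289.0 = 1014.99 mGal
Free-air anomaly = 979805.73 − 980250.70 + (1014.99) = 570.02 mGal
Bouguer slab correction = 0.04193 × 3.10 × 3289.0 = 427.51 mGal
Simple Bouguer anomaly = 570.02 − (427.51) = 142.51 mGal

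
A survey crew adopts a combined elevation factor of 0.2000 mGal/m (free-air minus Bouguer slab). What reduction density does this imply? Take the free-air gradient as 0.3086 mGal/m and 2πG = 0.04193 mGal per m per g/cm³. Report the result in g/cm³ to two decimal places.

0.2000 = 0.3086 − 0.04193 × ρ
ρ = (0.3086 − 0.2000) / 0.04193 = 2.59 g/cm³

2.59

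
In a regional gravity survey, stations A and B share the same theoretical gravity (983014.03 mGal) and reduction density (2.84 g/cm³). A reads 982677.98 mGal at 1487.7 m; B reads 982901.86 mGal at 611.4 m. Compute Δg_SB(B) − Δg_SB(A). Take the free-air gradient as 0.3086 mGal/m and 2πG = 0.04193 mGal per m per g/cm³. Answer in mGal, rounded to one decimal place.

57.8

Δg_SB(A) = 982677.98 − 983014.03 + 0.3086×1487.7 − 0.04193×2.84×1487.7 = -54.10 mGal
Δg_SB(B) = 982901.86 − 983014.03 + 0.3086×611.4 − 0.04193×2.84×611.4 = 3.70 mGal
Difference = 3.70 − (-54.10) = 57.80 mGal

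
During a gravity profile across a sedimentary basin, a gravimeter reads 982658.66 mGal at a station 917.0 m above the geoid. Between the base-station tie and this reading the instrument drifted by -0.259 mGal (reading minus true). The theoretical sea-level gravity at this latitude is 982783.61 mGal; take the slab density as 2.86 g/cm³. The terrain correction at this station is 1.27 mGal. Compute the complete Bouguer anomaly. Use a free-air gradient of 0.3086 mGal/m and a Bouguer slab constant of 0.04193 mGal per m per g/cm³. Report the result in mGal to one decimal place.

Drift-corrected reading = 982658.66 − (-0.259) = 982658.919 mGal
Free-air correction = 0.3086 × 917.0 = 282.99 mGal
Free-air anomaly = 982658.919 − 982783.61 + (282.99) = 158.299 mGal
Bouguer slab correction = 0.04193 × 2.86 × 917.0 = 109.97 mGal
Simple Bouguer anomaly = 158.299 − (109.97) = 48.329 mGal
Complete Bouguer anomaly = 48.329 + 1.27 = 49.599 mGal

49.6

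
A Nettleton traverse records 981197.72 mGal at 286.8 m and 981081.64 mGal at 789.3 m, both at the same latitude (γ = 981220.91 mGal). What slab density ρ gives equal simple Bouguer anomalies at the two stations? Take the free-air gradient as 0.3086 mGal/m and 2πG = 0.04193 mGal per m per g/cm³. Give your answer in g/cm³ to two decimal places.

Δg_obs = 981081.64 − 981197.72 = -116.08 mGal over Δh = 789.3 − 286.8 = 502.5 m
Equal Bouguer anomalies ⇒ Δg_obs + (0.3086 − 0.04193ρ)·Δh = 0
0.3086 − 0.04193ρ = −Δg_obs/Δh = 0.23100
ρ = (0.3086 − 0.23100) / 0.04193 = 1.85 g/cm³

1.85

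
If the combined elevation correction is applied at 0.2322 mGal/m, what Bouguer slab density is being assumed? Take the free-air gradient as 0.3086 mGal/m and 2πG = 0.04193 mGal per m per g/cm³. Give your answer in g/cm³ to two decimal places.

0.2322 = 0.3086 − 0.04193 × ρ
ρ = (0.3086 − 0.2322) / 0.04193 = 1.82 g/cm³

1.82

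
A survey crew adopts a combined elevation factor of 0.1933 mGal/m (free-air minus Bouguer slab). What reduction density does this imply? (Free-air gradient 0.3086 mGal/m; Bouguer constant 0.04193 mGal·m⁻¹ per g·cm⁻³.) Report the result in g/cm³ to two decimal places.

0.1933 = 0.3086 − 0.04193 × ρ
ρ = (0.3086 − 0.1933) / 0.04193 = 2.75 g/cm³

2.75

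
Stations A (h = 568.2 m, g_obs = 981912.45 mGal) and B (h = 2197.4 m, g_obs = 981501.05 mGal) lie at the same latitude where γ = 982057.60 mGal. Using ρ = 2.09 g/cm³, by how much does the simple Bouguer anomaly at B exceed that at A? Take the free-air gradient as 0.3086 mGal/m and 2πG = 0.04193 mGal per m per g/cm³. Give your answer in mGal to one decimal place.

Δg_SB(A) = 981912.45 − 982057.60 + 0.3086×568.2 − 0.04193×2.09×568.2 = -19.60 mGal
Δg_SB(B) = 981501.05 − 982057.60 + 0.3086×2197.4 − 0.04193×2.09×2197.4 = -71.00 mGal
Difference = -71.00 − (-19.60) = -51.40 mGal

-51.4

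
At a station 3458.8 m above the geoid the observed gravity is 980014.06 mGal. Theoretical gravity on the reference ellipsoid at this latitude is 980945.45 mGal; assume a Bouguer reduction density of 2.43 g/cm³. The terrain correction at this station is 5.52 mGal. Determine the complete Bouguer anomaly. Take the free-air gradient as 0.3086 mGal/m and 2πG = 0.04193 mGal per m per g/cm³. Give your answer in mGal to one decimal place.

-210.9

Free-air correction = 0.3086 × 3458.8 = 1067.39 mGal
Free-air anomaly = 980014.06 − 980945.45 + (1067.39) = 136.00 mGal
Bouguer slab correction = 0.04193 × 2.43 × 3458.8 = 352.42 mGal
Simple Bouguer anomaly = 136.00 − (352.42) = -216.42 mGal
Complete Bouguer anomaly = -216.42 + 5.52 = -210.90 mGal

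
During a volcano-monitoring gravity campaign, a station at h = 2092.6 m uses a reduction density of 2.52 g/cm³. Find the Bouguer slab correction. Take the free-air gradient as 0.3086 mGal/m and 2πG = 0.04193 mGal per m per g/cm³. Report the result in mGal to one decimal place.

Bouguer slab correction = 0.04193 × 2.52 × 2092.6 = 221.1 mGal

221.1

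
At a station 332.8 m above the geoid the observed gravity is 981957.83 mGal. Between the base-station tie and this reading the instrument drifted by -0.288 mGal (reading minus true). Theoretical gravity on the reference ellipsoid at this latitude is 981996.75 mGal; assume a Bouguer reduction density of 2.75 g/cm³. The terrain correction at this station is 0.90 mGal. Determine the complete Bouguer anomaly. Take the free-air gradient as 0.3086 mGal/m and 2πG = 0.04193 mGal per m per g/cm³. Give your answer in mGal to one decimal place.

Drift-corrected reading = 981957.83 − (-0.288) = 981958.118 mGal
Free-air correction = 0.3086 × 332.8 = 102.70 mGal
Free-air anomaly = 981958.118 − 981996.75 + (102.70) = 64.068 mGal
Bouguer slab correction = 0.04193 × 2.75 × 332.8 = 38.37 mGal
Simple Bouguer anomaly = 64.068 − (38.37) = 25.698 mGal
Complete Bouguer anomaly = 25.698 + 0.90 = 26.598 mGal

26.6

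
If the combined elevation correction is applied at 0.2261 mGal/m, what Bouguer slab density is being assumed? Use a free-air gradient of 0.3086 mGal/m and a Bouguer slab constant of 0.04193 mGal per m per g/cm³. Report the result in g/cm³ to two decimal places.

0.2261 = 0.3086 − 0.04193 × ρ
ρ = (0.3086 − 0.2261) / 0.04193 = 1.97 g/cm³

1.97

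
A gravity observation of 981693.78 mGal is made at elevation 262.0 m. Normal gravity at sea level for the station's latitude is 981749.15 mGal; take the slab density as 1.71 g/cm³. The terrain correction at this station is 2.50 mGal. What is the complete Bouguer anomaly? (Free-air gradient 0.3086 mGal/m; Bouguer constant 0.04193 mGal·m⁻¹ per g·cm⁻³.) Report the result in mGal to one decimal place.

Free-air correction = 0.3086 × 262.0 = 80.85 mGal
Free-air anomaly = 981693.78 − 981749.15 + (80.85) = 25.48 mGal
Bouguer slab correction = 0.04193 × 1.71 × 262.0 = 18.79 mGal
Simple Bouguer anomaly = 25.48 − (18.79) = 6.69 mGal
Complete Bouguer anomaly = 6.69 + 2.50 = 9.19 mGal

9.2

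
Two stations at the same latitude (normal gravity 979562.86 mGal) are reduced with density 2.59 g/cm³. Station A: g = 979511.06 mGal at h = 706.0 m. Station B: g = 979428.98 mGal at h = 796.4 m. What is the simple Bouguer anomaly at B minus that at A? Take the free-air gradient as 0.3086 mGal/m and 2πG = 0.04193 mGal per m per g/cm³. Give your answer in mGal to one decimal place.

-64.0

Δg_SB(A) = 979511.06 − 979562.86 + 0.3086×706.0 − 0.04193×2.59×706.0 = 89.40 mGal
Δg_SB(B) = 979428.98 − 979562.86 + 0.3086×796.4 − 0.04193×2.59×796.4 = 25.40 mGal
Difference = 25.40 − (89.40) = -64.00 mGal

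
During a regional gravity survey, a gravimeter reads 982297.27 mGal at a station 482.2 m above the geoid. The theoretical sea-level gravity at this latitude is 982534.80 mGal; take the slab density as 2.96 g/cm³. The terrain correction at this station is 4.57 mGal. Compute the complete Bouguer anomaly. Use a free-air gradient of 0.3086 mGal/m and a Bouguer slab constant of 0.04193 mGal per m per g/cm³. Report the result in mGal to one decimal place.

-144.0

Free-air correction = 0.3086 × 482.2 = 148.81 mGal
Free-air anomaly = 982297.27 − 982534.80 + (148.81) = -88.72 mGal
Bouguer slab correction = 0.04193 × 2.96 × 482.2 = 59.85 mGal
Simple Bouguer anomaly = -88.72 − (59.85) = -148.57 mGal
Complete Bouguer anomaly = -148.57 + 4.57 = -144.00 mGal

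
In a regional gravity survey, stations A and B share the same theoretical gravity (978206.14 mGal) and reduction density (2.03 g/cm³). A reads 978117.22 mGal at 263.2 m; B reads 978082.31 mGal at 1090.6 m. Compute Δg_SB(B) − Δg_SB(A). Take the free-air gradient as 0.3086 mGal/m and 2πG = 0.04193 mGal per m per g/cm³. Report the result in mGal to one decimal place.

Δg_SB(A) = 978117.22 − 978206.14 + 0.3086×263.2 − 0.04193×2.03×263.2 = -30.10 mGal
Δg_SB(B) = 978082.31 − 978206.14 + 0.3086×1090.6 − 0.04193×2.03×1090.6 = 119.90 mGal
Difference = 119.90 − (-30.10) = 150.00 mGal

150.0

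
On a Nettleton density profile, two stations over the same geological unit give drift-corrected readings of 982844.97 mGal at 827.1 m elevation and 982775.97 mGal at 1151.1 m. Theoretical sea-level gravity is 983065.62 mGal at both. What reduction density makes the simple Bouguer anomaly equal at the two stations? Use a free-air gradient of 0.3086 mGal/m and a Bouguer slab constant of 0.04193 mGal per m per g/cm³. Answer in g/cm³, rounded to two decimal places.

Δg_obs = 982775.97 − 982844.97 = -69.00 mGal over Δh = 1151.1 − 827.1 = 324.0 m
Equal Bouguer anomalies ⇒ Δg_obs + (0.3086 − 0.04193ρ)·Δh = 0
0.3086 − 0.04193ρ = −Δg_obs/Δh = 0.21296
ρ = (0.3086 − 0.21296) / 0.04193 = 2.28 g/cm³

2.28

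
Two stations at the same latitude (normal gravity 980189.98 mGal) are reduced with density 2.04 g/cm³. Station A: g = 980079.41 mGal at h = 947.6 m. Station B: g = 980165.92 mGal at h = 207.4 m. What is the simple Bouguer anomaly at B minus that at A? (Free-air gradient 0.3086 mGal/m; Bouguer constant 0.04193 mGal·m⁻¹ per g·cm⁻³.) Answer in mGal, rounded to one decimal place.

Δg_SB(A) = 980079.41 − 980189.98 + 0.3086×947.6 − 0.04193×2.04×947.6 = 100.80 mGal
Δg_SB(B) = 980165.92 − 980189.98 + 0.3086×207.4 − 0.04193×2.04×207.4 = 22.20 mGal
Difference = 22.20 − (100.80) = -78.60 mGal

-78.6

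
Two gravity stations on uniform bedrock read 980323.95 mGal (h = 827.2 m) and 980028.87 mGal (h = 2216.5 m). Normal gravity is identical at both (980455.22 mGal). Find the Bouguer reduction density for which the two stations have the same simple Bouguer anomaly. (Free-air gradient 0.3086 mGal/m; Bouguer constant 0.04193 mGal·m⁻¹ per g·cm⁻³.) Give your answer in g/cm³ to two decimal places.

2.29

Δg_obs = 980028.87 − 980323.95 = -295.08 mGal over Δh = 2216.5 − 827.2 = 1389.3 m
Equal Bouguer anomalies ⇒ Δg_obs + (0.3086 − 0.04193ρ)·Δh = 0
0.3086 − 0.04193ρ = −Δg_obs/Δh = 0.21239
ρ = (0.3086 − 0.21239) / 0.04193 = 2.29 g/cm³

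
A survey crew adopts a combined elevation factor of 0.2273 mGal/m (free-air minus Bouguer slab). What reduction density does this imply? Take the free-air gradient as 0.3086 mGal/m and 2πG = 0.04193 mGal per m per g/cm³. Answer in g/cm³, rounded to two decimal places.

1.94

0.2273 = 0.3086 − 0.04193 × ρ
ρ = (0.3086 − 0.2273) / 0.04193 = 1.94 g/cm³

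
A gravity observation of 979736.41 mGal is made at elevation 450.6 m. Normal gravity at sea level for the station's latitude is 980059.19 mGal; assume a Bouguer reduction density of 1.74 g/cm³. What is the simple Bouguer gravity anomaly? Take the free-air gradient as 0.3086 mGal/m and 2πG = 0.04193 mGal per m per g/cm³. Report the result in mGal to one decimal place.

Free-air correction = 0.3086 × 450.6 = 139.06 mGal
Free-air anomaly = 979736.41 − 980059.19 + (139.06) = -183.72 mGal
Bouguer slab correction = 0.04193 × 1.74 × 450.6 = 32.87 mGal
Simple Bouguer anomaly = -183.72 − (32.87) = -216.59 mGal

-216.6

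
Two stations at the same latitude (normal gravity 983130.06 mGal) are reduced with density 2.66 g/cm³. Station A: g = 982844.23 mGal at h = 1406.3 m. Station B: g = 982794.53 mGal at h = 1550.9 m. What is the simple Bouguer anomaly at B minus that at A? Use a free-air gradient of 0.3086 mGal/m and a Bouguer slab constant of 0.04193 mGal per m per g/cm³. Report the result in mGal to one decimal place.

Δg_SB(A) = 982844.23 − 983130.06 + 0.3086×1406.3 − 0.04193×2.66×1406.3 = -8.70 mGal
Δg_SB(B) = 982794.53 − 983130.06 + 0.3086×1550.9 − 0.04193×2.66×1550.9 = -29.90 mGal
Difference = -29.90 − (-8.70) = -21.20 mGal

-21.2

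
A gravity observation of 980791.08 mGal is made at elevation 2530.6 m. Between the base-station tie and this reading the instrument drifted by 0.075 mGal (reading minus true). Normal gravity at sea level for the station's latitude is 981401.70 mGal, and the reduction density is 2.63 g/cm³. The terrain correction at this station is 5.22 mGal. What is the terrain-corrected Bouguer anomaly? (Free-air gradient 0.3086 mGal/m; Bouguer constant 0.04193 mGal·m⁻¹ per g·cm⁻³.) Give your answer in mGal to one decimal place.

-103.6

Drift-corrected reading = 980791.08 − (0.075) = 980791.005 mGal
Free-air correction = 0.3086 × 2530.6 = 780.94 mGal
Free-air anomaly = 980791.005 − 981401.70 + (780.94) = 170.245 mGal
Bouguer slab correction = 0.04193 × 2.63 × 2530.6 = 279.06 mGal
Simple Bouguer anomaly = 170.245 − (279.06) = -108.815 mGal
Complete Bouguer anomaly = -108.815 + 5.22 = -103.595 mGal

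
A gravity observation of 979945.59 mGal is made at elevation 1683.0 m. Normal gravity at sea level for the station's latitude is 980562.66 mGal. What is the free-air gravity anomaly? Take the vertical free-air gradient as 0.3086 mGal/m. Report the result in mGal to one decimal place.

-97.7

Free-air correction = 0.3086 × 1683.0 = 519.37 mGal
Free-air anomaly = 979945.59 − 980562.66 + (519.37) = -97.70 mGal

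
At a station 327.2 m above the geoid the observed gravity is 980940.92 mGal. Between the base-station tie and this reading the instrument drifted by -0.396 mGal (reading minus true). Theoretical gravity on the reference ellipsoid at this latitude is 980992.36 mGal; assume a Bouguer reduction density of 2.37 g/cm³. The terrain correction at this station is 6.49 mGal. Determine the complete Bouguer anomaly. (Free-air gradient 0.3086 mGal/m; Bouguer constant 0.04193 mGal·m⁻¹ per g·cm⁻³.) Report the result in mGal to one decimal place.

Drift-corrected reading = 980940.92 − (-0.396) = 980941.316 mGal
Free-air correction = 0.3086 × 327.2 = 100.97 mGal
Free-air anomaly = 980941.316 − 980992.36 + (100.97) = 49.926 mGal
Bouguer slab correction = 0.04193 × 2.37 × 327.2 = 32.52 mGal
Simple Bouguer anomaly = 49.926 − (32.52) = 17.406 mGal
Complete Bouguer anomaly = 17.406 + 6.49 = 23.896 mGal

23.9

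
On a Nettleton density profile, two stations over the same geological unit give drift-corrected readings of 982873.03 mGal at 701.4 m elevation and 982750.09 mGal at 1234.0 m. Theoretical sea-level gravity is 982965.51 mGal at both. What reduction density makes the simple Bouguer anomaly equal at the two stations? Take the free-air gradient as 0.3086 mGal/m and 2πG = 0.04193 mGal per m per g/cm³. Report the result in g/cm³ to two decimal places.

1.85

Δg_obs = 982750.09 − 982873.03 = -122.94 mGal over Δh = 1234.0 − 701.4 = 532.6 m
Equal Bouguer anomalies ⇒ Δg_obs + (0.3086 − 0.04193ρ)·Δh = 0
0.3086 − 0.04193ρ = −Δg_obs/Δh = 0.23083
ρ = (0.3086 − 0.23083) / 0.04193 = 1.85 g/cm³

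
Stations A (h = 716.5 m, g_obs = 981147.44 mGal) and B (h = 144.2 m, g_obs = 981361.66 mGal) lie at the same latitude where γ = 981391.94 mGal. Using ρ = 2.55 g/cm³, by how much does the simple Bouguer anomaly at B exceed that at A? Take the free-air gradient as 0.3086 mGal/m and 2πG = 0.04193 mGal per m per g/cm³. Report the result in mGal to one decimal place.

Δg_SB(A) = 981147.44 − 981391.94 + 0.3086×716.5 − 0.04193×2.55×716.5 = -100.00 mGal
Δg_SB(B) = 981361.66 − 981391.94 + 0.3086×144.2 − 0.04193×2.55×144.2 = -1.20 mGal
Difference = -1.20 − (-100.00) = 98.80 mGal

98.8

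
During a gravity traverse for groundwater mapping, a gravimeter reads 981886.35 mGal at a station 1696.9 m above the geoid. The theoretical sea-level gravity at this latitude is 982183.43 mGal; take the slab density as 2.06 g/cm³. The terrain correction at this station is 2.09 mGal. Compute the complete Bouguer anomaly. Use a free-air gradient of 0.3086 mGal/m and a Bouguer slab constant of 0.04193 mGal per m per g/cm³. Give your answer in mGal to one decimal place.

Free-air correction = 0.3086 × 1696.9 = 523.66 mGal
Free-air anomaly = 981886.35 − 982183.43 + (523.66) = 226.58 mGal
Bouguer slab correction = 0.04193 × 2.06 × 1696.9 = 146.57 mGal
Simple Bouguer anomaly = 226.58 − (146.57) = 80.01 mGal
Complete Bouguer anomaly = 80.01 + 2.09 = 82.10 mGal

82.1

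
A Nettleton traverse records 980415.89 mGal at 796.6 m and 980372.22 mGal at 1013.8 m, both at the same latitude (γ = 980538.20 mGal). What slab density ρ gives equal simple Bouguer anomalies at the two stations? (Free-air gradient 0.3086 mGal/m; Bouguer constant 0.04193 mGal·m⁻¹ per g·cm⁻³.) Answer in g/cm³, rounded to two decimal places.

2.56

Δg_obs = 980372.22 − 980415.89 = -43.67 mGal over Δh = 1013.8 − 796.6 = 217.2 m
Equal Bouguer anomalies ⇒ Δg_obs + (0.3086 − 0.04193ρ)·Δh = 0
0.3086 − 0.04193ρ = −Δg_obs/Δh = 0.20106
ρ = (0.3086 − 0.20106) / 0.04193 = 2.56 g/cm³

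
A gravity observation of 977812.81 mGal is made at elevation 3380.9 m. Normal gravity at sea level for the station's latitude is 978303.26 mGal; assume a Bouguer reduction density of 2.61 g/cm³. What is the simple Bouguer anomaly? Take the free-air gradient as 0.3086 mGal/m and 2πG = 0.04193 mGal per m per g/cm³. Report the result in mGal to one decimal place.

Free-air correction = 0.3086 × 3380.9 = 1043.35 mGal
Free-air anomaly = 977812.81 − 978303.26 + (1043.35) = 552.90 mGal
Bouguer slab correction = 0.04193 × 2.61 × 3380.9 = 370.00 mGal
Simple Bouguer anomaly = 552.90 − (370.00) = 182.90 mGal

182.9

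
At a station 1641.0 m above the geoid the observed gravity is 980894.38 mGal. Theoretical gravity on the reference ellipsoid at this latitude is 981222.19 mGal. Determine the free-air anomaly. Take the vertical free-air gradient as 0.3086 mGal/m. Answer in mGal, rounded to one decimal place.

Free-air correction = 0.3086 × 1641.0 = 506.41 mGal
Free-air anomaly = 980894.38 − 981222.19 + (506.41) = 178.60 mGal

178.6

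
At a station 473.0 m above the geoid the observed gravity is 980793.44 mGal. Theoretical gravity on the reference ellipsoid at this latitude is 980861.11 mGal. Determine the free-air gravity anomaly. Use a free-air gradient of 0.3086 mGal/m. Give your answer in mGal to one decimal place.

Free-air correction = 0.3086 × 473.0 = 145.97 mGal
Free-air anomaly = 980793.44 − 980861.11 + (145.97) = 78.30 mGal

78.3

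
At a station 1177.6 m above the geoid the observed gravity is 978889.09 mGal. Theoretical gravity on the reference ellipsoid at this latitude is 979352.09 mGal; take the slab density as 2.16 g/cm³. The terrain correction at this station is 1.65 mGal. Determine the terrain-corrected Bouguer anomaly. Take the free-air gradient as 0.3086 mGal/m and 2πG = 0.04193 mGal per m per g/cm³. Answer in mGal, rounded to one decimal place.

-204.6

Free-air correction = 0.3086 × 1177.6 = 363.41 mGal
Free-air anomaly = 978889.09 − 979352.09 + (363.41) = -99.59 mGal
Bouguer slab correction = 0.04193 × 2.16 × 1177.6 = 106.65 mGal
Simple Bouguer anomaly = -99.59 − (106.65) = -206.24 mGal
Complete Bouguer anomaly = -206.24 + 1.65 = -204.59 mGal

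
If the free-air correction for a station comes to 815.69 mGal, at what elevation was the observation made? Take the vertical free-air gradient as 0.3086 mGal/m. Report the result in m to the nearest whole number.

2643

h = 815.69 / 0.3086 = 2643.20 m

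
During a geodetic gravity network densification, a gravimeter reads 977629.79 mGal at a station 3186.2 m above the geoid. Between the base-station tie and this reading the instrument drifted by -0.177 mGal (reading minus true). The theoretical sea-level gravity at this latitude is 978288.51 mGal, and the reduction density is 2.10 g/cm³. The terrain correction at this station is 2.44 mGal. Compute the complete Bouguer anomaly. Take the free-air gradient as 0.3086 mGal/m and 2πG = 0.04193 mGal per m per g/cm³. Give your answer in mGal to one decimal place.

46.6

Drift-corrected reading = 977629.79 − (-0.177) = 977629.967 mGal
Free-air correction = 0.3086 × 3186.2 = 983.26 mGal
Free-air anomaly = 977629.967 − 978288.51 + (983.26) = 324.717 mGal
Bouguer slab correction = 0.04193 × 2.10 × 3186.2 = 280.55 mGal
Simple Bouguer anomaly = 324.717 − (280.55) = 44.167 mGal
Complete Bouguer anomaly = 44.167 + 2.44 = 46.607 mGal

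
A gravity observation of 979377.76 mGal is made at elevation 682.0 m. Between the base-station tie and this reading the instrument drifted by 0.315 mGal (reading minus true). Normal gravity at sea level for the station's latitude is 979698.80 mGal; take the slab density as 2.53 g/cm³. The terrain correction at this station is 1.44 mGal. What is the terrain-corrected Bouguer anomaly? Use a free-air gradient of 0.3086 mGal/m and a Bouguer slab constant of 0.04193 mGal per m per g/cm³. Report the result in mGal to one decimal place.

-181.8

Drift-corrected reading = 979377.76 − (0.315) = 979377.445 mGal
Free-air correction = 0.3086 × 682.0 = 210.47 mGal
Free-air anomaly = 979377.445 − 979698.80 + (210.47) = -110.885 mGal
Bouguer slab correction = 0.04193 × 2.53 × 682.0 = 72.35 mGal
Simple Bouguer anomaly = -110.885 − (72.35) = -183.235 mGal
Complete Bouguer anomaly = -183.235 + 1.44 = -181.795 mGal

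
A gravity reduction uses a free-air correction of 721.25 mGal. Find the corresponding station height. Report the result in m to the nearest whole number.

h = 721.25 / 0.3086 = 2337.17 m

2337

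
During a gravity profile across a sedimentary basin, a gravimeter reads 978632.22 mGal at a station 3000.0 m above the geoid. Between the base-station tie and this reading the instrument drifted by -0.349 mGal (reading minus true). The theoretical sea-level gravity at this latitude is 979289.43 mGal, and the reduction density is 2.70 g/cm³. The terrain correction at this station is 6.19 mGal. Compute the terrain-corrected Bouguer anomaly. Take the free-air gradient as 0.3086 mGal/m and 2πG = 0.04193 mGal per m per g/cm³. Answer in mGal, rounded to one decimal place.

-64.5

Drift-corrected reading = 978632.22 − (-0.349) = 978632.569 mGal
Free-air correction = 0.3086 × 3000.0 = 925.80 mGal
Free-air anomaly = 978632.569 − 979289.43 + (925.80) = 268.939 mGal
Bouguer slab correction = 0.04193 × 2.70 × 3000.0 = 339.63 mGal
Simple Bouguer anomaly = 268.939 − (339.63) = -70.691 mGal
Complete Bouguer anomaly = -70.691 + 6.19 = -64.501 mGal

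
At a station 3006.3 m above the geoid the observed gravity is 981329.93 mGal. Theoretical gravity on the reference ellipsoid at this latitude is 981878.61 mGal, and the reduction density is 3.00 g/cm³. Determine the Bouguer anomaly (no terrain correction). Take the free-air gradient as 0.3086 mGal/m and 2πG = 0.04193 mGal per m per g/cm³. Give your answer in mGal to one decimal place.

Free-air correction = 0.3086 × 3006.3 = 927.74 mGal
Free-air anomaly = 981329.93 − 981878.61 + (927.74) = 379.06 mGal
Bouguer slab correction = 0.04193 × 3.00 × 3006.3 = 378.16 mGal
Simple Bouguer anomaly = 379.06 − (378.16) = 0.90 mGal

0.9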